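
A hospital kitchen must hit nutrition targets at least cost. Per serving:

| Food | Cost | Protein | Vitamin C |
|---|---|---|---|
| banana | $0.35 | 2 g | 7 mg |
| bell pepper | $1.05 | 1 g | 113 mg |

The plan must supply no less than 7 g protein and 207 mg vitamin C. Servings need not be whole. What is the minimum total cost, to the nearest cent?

$2.68

For a min-cost LP with two ≥-constraints, a basic feasible solution has at most two positive variables.
banana only: max(7/2, 207/7) = 29.57 servings → $10.35.
bell pepper only: max(7/1, 207/113) = 7 servings → $7.35.
banana + bell pepper with both tight: 2.667 servings and 1.667 servings → $2.68.
The minimum over all feasible corners is $2.68.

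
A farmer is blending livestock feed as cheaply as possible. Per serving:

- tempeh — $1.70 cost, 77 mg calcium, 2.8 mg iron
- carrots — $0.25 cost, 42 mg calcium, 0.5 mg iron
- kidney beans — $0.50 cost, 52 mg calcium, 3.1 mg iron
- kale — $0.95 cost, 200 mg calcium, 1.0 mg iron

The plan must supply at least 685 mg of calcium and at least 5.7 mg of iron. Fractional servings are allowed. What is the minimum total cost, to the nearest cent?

Minimising a linear cost over {calcium ≥ 685, iron ≥ 5.7, servings ≥ 0} — the optimum is at a vertex, using one or two foods.
tempeh only: max(685/77, 5.7/2.8) = 8.896 servings → $15.12.
carrots only: max(685/42, 5.7/0.5) = 16.31 servings → $4.08.
kidney beans only: max(685/52, 5.7/3.1) = 13.17 servings → $6.59.
kale only: max(685/200, 5.7/1.0) = 5.7 servings → $5.42.
tempeh + carrots with both targets exact would need a negative amount; discard.
tempeh + kidney beans: the both-tight solution has a negative serving — not a feasible corner.
tempeh + kale with both tight: 0.942 servings and 3.062 servings → $4.51.
carrots + kidney beans: intersection lies outside the first quadrant.
carrots + kale with both tight: 7.845 servings and 1.778 servings → $3.65.
kidney beans + kale with both tight: 0.8011 servings and 3.217 servings → $3.46.
The minimum over all feasible corners is $3.46.

$3.46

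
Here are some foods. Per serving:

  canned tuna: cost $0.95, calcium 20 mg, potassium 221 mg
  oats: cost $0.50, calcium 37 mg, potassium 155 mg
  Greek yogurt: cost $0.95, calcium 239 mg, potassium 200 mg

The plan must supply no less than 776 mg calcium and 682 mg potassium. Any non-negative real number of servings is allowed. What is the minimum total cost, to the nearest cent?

$3.18

canned tuna only: max(776/20, 682/221) = 38.8 servings → $36.86.
oats only: max(776/37, 682/155) = 20.97 servings → $10.49.
Greek yogurt only: max(776/239, 682/200) = 3.41 servings → $3.24.
canned tuna + oats: the both-tight solution has a negative serving — not a feasible corner.
canned tuna + Greek yogurt with both tight: 0.1597 servings and 3.233 servings → $3.22.
oats + Greek yogurt with both tight: 0.263 servings and 3.206 servings → $3.18.
The minimum over all feasible corners is $3.18.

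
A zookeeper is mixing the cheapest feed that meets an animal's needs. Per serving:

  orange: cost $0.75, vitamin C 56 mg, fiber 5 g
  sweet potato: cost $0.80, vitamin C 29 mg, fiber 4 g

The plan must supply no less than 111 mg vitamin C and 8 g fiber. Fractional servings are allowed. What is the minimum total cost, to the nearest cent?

Minimising a linear cost over {vitamin C ≥ 111, fiber ≥ 8, servings ≥ 0} — the optimum is at a vertex, using one or two foods.
orange only: max(111/56, 8/5) = 1.982 servings → $1.49.
sweet potato only: max(111/29, 8/4) = 3.828 servings → $3.06.
orange + sweet potato with both targets exact would need a negative amount; discard.
Cheapest feasible corner: $1.49.

$1.49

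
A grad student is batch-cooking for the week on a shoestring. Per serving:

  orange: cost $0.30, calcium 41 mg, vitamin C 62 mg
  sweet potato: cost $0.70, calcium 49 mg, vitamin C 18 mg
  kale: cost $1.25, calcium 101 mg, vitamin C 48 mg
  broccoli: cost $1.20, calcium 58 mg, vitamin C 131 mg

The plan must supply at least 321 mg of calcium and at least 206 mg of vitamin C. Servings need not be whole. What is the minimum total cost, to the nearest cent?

$2.35

A basic optimal solution has at most two foods positive. Try each food alone and each pair with both targets met exactly.
orange only: max(321/41, 206/62) = 7.829 servings → $2.35.
sweet potato only: max(321/49, 206/18) = 11.44 servings → $8.01.
kale only: max(321/101, 206/48) = 4.292 servings → $5.36.
broccoli only: max(321/58, 206/131) = 5.534 servings → $6.64.
orange + sweet potato with both tight: 1.877 servings and 4.981 servings → $4.05.
orange + kale with both tight: 1.257 servings and 2.668 servings → $3.71.
orange + broccoli: the both-tight solution has a negative serving — not a feasible corner.
sweet potato + kale: the both-tight solution has a negative serving — not a feasible corner.
sweet potato + broccoli with both tight: 5.601 servings and 0.803 servings → $4.88.
kale + broccoli with both tight: 2.881 servings and 0.5167 servings → $4.22.
So the least-cost plan costs $2.35.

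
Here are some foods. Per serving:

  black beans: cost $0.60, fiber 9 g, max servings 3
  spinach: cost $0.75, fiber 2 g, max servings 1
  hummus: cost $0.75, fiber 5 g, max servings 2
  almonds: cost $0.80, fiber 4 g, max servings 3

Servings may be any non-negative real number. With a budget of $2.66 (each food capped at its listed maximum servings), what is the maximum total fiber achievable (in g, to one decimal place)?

Fiber per dollar: black beans 15, hummus 6.667, almonds 5, spinach 2.667.
Take 3 servings of black beans: spends $1.80, +27.0 g fiber (running total 27.0 g).
Take 1.147 servings of hummus: spends $0.86, +5.7 g fiber (running total 32.7 g).
Filling greedily by fiber-per-dollar is optimal for one linear limit, giving 32.7 g.

32.7 g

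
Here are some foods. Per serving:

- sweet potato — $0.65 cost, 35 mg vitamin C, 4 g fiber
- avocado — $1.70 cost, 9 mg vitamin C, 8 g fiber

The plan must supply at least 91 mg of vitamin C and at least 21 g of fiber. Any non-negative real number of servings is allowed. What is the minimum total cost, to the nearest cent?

With two linear requirements the optimum uses one or two foods; enumerate the corners.
sweet potato only: max(91/35, 21/4) = 5.25 servings → $3.41.
avocado only: max(91/9, 21/8) = 10.11 servings → $17.19.
sweet potato + avocado with both tight: 2.209 servings and 1.52 servings → $4.02.
The minimum over all feasible corners is $3.41.

$3.41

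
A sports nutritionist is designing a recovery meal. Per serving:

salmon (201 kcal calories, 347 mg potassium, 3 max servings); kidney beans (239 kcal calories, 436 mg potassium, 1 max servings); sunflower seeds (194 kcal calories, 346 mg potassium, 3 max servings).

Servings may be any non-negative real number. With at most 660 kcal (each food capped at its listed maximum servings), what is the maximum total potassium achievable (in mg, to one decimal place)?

Potassium per kcal: kidney beans 1.824, sunflower seeds 1.784, salmon 1.726.
Take 1 serving of kidney beans: uses 239 kcal, +436.0 mg potassium (running total 436.0 mg).
Take 2.17 servings of sunflower seeds: uses 421 kcal, +750.9 mg potassium (running total 1186.9 mg).
Greedy by best ratio exhausts the calories allowance optimally: 1186.9 mg.

1186.9 mg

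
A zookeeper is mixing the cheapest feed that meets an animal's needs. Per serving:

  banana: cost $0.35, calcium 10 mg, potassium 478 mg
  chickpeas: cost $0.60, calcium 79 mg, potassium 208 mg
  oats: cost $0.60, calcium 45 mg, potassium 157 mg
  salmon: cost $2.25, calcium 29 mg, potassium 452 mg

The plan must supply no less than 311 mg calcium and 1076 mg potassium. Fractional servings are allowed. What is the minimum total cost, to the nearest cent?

Minimising a linear cost over {calcium ≥ 311, potassium ≥ 1076, servings ≥ 0} — the optimum is at a vertex, using one or two foods.
banana only: max(311/10, 1076/478) = 31.1 servings → $10.88.
chickpeas only: max(311/79, 1076/208) = 5.173 servings → $3.10.
oats only: max(311/45, 1076/157) = 6.911 servings → $4.15.
salmon only: max(311/29, 1076/452) = 10.72 servings → $24.13.
banana + chickpeas with both tight: 0.5694 servings and 3.865 servings → $2.52.
banana + oats with both targets exact would need a negative amount; discard.
banana + salmon: intersection lies outside the first quadrant.
chickpeas + oats with both tight: 0.1337 servings and 6.676 servings → $4.09.
chickpeas + salmon with both tight: 3.685 servings and 0.6846 servings → $3.75.
oats + salmon: the both-tight solution has a negative serving — not a feasible corner.
Cheapest feasible corner: $2.52.

$2.52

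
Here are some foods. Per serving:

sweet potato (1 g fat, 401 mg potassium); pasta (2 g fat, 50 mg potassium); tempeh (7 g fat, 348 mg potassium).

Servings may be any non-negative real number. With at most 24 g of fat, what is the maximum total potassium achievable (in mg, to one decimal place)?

Potassium per g fat: sweet potato 401, tempeh 49.71, pasta 25.
With no serving limits, spend the whole fat allowance on sweet potato: 24 g / 1 g × 401 mg = 9624.0 mg.

9624.0 mg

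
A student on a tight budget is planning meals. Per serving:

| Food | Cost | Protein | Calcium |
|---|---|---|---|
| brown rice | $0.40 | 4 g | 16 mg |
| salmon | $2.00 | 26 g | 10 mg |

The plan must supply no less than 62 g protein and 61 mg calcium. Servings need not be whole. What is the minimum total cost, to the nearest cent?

For a min-cost LP with two ≥-constraints, a basic feasible solution has at most two positive variables.
brown rice only: max(62/4, 61/16) = 15.5 servings → $6.20.
salmon only: max(62/26, 61/10) = 6.1 servings → $12.20.
brown rice + salmon with both tight: 2.569 servings and 1.989 servings → $5.01.
The minimum over all feasible corners is $5.01.

$5.01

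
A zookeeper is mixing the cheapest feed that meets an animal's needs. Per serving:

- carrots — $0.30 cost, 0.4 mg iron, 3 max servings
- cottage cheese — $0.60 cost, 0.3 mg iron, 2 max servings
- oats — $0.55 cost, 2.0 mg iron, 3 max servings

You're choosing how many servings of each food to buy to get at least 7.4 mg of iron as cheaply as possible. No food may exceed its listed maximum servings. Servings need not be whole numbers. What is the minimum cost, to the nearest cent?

$2.95

Cost per mg of iron: oats $0.2750, carrots $0.7500, cottage cheese $2.0000.
Take 3 servings of oats: +6.0 mg iron for $1.65 (total $1.65, still need 1.4 mg).
Take 3 servings of carrots: +1.2 mg iron for $0.90 (total $2.55, still need 0.2 mg).
Take 0.6667 servings of cottage cheese: +0.2 mg iron for $0.40 (total $2.95, still need 0.0 mg).
Greedy by cheapest-per-mg is optimal for a single linear constraint, so the minimum cost is $2.95.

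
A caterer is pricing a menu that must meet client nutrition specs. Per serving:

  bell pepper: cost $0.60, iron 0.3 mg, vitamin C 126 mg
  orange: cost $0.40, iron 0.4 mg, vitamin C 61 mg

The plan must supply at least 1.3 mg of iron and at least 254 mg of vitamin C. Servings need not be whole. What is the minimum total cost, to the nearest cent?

$1.51

Minimising a linear cost over {iron ≥ 1.3, vitamin C ≥ 254, servings ≥ 0} — the optimum is at a vertex, using one or two foods.
bell pepper only: max(1.3/0.3, 254/126) = 4.333 servings → $2.60.
orange only: max(1.3/0.4, 254/61) = 4.164 servings → $1.67.
bell pepper + orange with both tight: 0.6947 servings and 2.729 servings → $1.51.
Cheapest feasible corner: $1.51.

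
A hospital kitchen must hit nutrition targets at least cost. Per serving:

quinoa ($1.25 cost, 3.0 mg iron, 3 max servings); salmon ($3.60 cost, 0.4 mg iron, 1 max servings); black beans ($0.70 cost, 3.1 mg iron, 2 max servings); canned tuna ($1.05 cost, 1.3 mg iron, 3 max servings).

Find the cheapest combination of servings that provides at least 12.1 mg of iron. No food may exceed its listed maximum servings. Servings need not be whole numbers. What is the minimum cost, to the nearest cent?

Cost per mg of iron: black beans $0.2258, quinoa $0.4167, canned tuna $0.8077, salmon $9.0000.
Take 2 servings of black beans: +6.2 mg iron for $1.40 (total $1.40, still need 5.9 mg).
Take 1.967 servings of quinoa: +5.9 mg iron for $2.46 (total $3.86, still need 0.0 mg).
Greedy by cheapest-per-mg is optimal for a single linear constraint, so the minimum cost is $3.86.

$3.86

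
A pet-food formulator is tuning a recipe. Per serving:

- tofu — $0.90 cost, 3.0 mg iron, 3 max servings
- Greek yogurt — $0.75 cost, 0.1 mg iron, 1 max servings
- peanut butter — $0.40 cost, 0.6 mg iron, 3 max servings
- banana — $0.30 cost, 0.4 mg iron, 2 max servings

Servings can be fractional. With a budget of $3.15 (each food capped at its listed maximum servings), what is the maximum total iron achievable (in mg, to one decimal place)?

Iron per dollar: tofu 3.333, peanut butter 1.5, banana 1.333, Greek yogurt 0.1333.
Take 3 servings of tofu: spends $2.70, +9.0 mg iron (running total 9.0 mg).
Take 1.125 servings of peanut butter: spends $0.45, +0.7 mg iron (running total 9.7 mg).
Greedy by best ratio exhausts the cost allowance optimally: 9.7 mg.

9.7 mg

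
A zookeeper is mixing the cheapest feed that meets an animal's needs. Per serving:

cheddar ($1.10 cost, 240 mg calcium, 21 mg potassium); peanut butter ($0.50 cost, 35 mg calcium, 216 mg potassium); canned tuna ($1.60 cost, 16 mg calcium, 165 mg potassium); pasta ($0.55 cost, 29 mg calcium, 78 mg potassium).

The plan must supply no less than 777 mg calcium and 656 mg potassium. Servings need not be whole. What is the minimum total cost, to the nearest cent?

$4.50

cheddar only: max(777/240, 656/21) = 31.24 servings → $34.36.
peanut butter only: max(777/35, 656/216) = 22.2 servings → $11.10.
canned tuna only: max(777/16, 656/165) = 48.56 servings → $77.70.
pasta only: max(777/29, 656/78) = 26.79 servings → $14.74.
cheddar + peanut butter with both tight: 2.835 servings and 2.761 servings → $4.50.
cheddar + canned tuna with both tight: 2.998 servings and 3.594 servings → $9.05.
cheddar + pasta with both tight: 2.296 servings and 7.792 servings → $6.81.
peanut butter + canned tuna: the both-tight solution has a negative serving — not a feasible corner.
peanut butter + pasta with both targets exact would need a negative amount; discard.
canned tuna + pasta: intersection lies outside the first quadrant.
So the least-cost plan costs $4.50.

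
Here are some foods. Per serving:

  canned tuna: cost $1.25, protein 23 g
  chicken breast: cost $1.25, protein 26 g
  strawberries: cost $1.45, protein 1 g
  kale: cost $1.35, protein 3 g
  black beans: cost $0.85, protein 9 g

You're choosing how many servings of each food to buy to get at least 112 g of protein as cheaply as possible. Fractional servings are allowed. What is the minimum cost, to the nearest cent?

$5.38

Cost per g of protein: chicken breast $0.0481, canned tuna $0.0543, black beans $0.0944, kale $0.4500, strawberries $1.4500.
With no serving limits, use only chicken breast: 112 g / 26 g = 4.308 servings × $1.25 = $5.38.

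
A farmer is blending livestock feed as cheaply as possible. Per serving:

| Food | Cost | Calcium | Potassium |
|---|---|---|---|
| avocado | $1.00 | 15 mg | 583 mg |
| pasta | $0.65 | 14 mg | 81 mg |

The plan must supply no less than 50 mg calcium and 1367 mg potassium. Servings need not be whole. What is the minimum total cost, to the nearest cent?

With two linear requirements the optimum uses one or two foods; enumerate the corners.
avocado only: max(50/15, 1367/583) = 3.333 servings → $3.33.
pasta only: max(50/14, 1367/81) = 16.88 servings → $10.97.
avocado + pasta with both tight: 2.172 servings and 1.244 servings → $2.98.
The minimum over all feasible corners is $2.98.

$2.98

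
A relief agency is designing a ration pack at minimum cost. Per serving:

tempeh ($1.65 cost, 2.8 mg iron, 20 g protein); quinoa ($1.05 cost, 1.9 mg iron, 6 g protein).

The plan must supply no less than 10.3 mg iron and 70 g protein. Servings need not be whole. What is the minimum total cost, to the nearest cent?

$6.04

An LP optimum is at a vertex; with two nutrient constraints at most two foods are used. Check each candidate.
tempeh only: max(10.3/2.8, 70/20) = 3.679 servings → $6.07.
quinoa only: max(10.3/1.9, 70/6) = 11.67 servings → $12.25.
tempeh + quinoa with both tight: 3.358 servings and 0.4717 servings → $6.04.
Cheapest feasible corner: $6.04.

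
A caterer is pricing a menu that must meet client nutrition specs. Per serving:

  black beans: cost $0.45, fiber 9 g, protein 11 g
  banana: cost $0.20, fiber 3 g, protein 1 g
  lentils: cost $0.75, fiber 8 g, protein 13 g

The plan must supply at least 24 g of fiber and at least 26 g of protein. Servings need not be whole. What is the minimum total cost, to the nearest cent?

At the optimum either one food covers both requirements or two foods hit both targets exactly; no other combination can be cheaper.
black beans only: max(24/9, 26/11) = 2.667 servings → $1.20.
banana only: max(24/3, 26/1) = 26 servings → $5.20.
lentils only: max(24/8, 26/13) = 3 servings → $2.25.
black beans + banana with both tight: 2.25 servings and 1.25 servings → $1.26.
black beans + lentils: the both-tight solution has a negative serving — not a feasible corner.
banana + lentils with both tight: 3.355 servings and 1.742 servings → $1.98.
So the least-cost plan costs $1.20.

$1.20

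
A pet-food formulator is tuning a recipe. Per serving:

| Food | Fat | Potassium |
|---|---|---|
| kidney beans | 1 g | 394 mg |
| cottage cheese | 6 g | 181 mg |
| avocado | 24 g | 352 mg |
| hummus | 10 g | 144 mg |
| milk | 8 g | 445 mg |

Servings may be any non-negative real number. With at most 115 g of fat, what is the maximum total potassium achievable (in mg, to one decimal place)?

Potassium per g fat: kidney beans 394, milk 55.62, cottage cheese 30.17, avocado 14.67, hummus 14.4.
With no serving limits, spend the whole fat allowance on kidney beans: 115 g / 1 g × 394 mg = 45310.0 mg.

45310.0 mg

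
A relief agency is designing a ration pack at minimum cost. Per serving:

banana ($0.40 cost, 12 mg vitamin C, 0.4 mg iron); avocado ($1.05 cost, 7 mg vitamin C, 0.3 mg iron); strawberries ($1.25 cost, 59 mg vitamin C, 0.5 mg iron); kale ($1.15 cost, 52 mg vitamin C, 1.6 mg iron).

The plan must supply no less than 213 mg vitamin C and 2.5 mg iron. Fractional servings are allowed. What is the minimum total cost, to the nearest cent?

For a min-cost LP with two ≥-constraints, a basic feasible solution has at most two positive variables.
banana only: max(213/12, 2.5/0.4) = 17.75 servings → $7.10.
avocado only: max(213/7, 2.5/0.3) = 30.43 servings → $31.95.
strawberries only: max(213/59, 2.5/0.5) = 5 servings → $6.25.
kale only: max(213/52, 2.5/1.6) = 4.096 servings → $4.71.
banana + avocado: intersection lies outside the first quadrant.
banana + strawberries with both tight: 2.33 servings and 3.136 servings → $4.85.
banana + kale with both targets exact would need a negative amount; discard.
avocado + strawberries with both tight: 2.887 servings and 3.268 servings → $7.12.
avocado + kale: the both-tight solution has a negative serving — not a feasible corner.
strawberries + kale with both tight: 3.082 servings and 0.5994 servings → $4.54.
So the least-cost plan costs $4.54.

$4.54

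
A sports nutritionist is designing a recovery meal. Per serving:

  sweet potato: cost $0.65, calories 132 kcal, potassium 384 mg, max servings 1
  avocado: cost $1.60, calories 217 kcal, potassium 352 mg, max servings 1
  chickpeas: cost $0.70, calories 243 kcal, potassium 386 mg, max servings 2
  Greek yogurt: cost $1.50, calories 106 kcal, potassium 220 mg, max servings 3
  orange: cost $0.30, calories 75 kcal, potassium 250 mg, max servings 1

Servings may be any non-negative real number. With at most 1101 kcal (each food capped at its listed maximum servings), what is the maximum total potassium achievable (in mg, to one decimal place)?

Potassium per kcal: orange 3.333, sweet potato 2.909, Greek yogurt 2.075, avocado 1.622, chickpeas 1.588.
Take 1 serving of orange: uses 75 kcal, +250.0 mg potassium (running total 250.0 mg).
Take 1 serving of sweet potato: uses 132 kcal, +384.0 mg potassium (running total 634.0 mg).
Take 3 servings of Greek yogurt: uses 318 kcal, +660.0 mg potassium (running total 1294.0 mg).
Take 1 serving of avocado: uses 217 kcal, +352.0 mg potassium (running total 1646.0 mg).
Take 1.477 servings of chickpeas: uses 359 kcal, +570.3 mg potassium (running total 2216.3 mg).
Greedy by best ratio exhausts the calories allowance optimally: 2216.3 mg.

2216.3 mg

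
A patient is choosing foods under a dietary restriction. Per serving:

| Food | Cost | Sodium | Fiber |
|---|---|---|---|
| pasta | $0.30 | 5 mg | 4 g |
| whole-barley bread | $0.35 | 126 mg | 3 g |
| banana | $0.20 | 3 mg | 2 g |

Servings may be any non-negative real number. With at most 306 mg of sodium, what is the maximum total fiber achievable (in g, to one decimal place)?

244.8 g

Fiber per mg sodium: pasta 0.8, banana 0.6667, whole-barley bread 0.02381.
With no serving limits, spend the whole sodium allowance on pasta: 306 mg / 5 mg × 4 g = 244.8 g.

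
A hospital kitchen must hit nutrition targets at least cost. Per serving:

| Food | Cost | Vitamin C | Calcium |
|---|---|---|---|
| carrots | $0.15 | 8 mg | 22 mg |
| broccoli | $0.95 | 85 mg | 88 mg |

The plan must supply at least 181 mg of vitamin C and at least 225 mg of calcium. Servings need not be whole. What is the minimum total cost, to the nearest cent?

Minimising a linear cost over {vitamin C ≥ 181, calcium ≥ 225, servings ≥ 0} — the optimum is at a vertex, using one or two foods.
carrots only: max(181/8, 225/22) = 22.62 servings → $3.39.
broccoli only: max(181/85, 225/88) = 2.557 servings → $2.43.
carrots + broccoli with both tight: 2.742 servings and 1.871 servings → $2.19.
Cheapest feasible corner: $2.19.

$2.19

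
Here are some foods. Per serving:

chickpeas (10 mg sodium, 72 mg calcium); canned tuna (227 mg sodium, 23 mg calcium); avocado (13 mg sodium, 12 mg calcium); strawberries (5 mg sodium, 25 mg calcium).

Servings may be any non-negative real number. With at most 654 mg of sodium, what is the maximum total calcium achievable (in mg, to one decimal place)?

4708.8 mg

Calcium per mg sodium: chickpeas 7.2, strawberries 5, avocado 0.9231, canned tuna 0.1013.
With no serving limits, spend the whole sodium allowance on chickpeas: 654 mg / 10 mg × 72 mg = 4708.8 mg.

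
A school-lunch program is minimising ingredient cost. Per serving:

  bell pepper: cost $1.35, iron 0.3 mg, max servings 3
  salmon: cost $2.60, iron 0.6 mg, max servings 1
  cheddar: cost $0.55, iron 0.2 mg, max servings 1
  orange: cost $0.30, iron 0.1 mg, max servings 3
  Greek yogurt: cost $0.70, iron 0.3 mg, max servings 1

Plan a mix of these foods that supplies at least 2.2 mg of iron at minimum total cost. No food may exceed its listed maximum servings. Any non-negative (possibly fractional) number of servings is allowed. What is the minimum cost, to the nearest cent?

$8.35

Cost per mg of iron: Greek yogurt $2.3333, cheddar $2.7500, orange $3.0000, salmon $4.3333, bell pepper $4.5000.
Take 1 serving of Greek yogurt: +0.3 mg iron for $0.70 (total $0.70, still need 1.9 mg).
Take 1 serving of cheddar: +0.2 mg iron for $0.55 (total $1.25, still need 1.7 mg).
Take 3 servings of orange: +0.3 mg iron for $0.90 (total $2.15, still need 1.4 mg).
Take 1 serving of salmon: +0.6 mg iron for $2.60 (total $4.75, still need 0.8 mg).
Take 2.667 servings of bell pepper: +0.8 mg iron for $3.60 (total $8.35, still need 0.0 mg).
Filling from the cheapest source first is optimal under one linear minimum: $8.35.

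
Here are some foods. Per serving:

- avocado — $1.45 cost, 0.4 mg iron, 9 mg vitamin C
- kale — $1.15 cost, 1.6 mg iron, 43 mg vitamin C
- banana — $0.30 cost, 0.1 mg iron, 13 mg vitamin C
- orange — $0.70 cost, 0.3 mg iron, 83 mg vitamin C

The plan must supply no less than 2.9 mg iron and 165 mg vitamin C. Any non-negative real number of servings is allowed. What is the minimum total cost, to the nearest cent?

An LP optimum is at a vertex; with two nutrient constraints at most two foods are used. Check each candidate.
avocado only: max(2.9/0.4, 165/9) = 18.33 servings → $26.58.
kale only: max(2.9/1.6, 165/43) = 3.837 servings → $4.41.
banana only: max(2.9/0.1, 165/13) = 29 servings → $8.70.
orange only: max(2.9/0.3, 165/83) = 9.667 servings → $6.77.
avocado + kale with both targets exact would need a negative amount; discard.
avocado + banana with both tight: 4.93 servings and 9.279 servings → $9.93.
avocado + orange with both tight: 6.269 servings and 1.308 servings → $10.01.
kale + banana with both tight: 1.285 servings and 8.442 servings → $4.01.
kale + orange with both tight: 1.595 servings and 1.162 servings → $2.65.
banana + orange with both targets exact would need a negative amount; discard.
Cheapest feasible corner: $2.65.

$2.65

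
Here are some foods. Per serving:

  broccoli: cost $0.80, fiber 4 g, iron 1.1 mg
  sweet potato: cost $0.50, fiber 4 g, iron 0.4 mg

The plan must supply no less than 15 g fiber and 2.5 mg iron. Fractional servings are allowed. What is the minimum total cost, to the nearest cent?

Two binding constraints pin down two serving amounts, so the optimal mix uses at most two foods. The candidates are each food alone (scaled to the tighter of fiber/iron) and each pair with both constraints tight.
broccoli only: max(15/4, 2.5/1.1) = 3.75 servings → $3.00.
sweet potato only: max(15/4, 2.5/0.4) = 6.25 servings → $3.12.
broccoli + sweet potato with both tight: 1.429 servings and 2.321 servings → $2.30.
Cheapest feasible corner: $2.30.

$2.30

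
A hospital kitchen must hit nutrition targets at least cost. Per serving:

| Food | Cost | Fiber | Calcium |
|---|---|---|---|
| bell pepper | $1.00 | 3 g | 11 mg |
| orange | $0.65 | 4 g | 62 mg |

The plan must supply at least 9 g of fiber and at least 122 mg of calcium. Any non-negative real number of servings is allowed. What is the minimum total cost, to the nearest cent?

An LP optimum is at a vertex; with two nutrient constraints at most two foods are used. Check each candidate.
bell pepper only: max(9/3, 122/11) = 11.09 servings → $11.09.
orange only: max(9/4, 122/62) = 2.25 servings → $1.46.
bell pepper + orange with both tight: 0.493 servings and 1.88 servings → $1.72.
So the least-cost plan costs $1.46.

$1.46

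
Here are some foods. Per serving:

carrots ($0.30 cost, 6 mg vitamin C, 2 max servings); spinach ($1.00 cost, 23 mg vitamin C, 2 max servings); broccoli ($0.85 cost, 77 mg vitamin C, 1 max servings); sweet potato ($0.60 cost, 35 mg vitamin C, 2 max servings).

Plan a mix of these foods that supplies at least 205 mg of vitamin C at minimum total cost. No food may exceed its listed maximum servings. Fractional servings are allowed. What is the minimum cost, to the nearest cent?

Cost per mg of vitamin C: broccoli $0.0110, sweet potato $0.0171, spinach $0.0435, carrots $0.0500.
Take 1 serving of broccoli: +77.0 mg vitamin C for $0.85 (total $0.85, still need 128.0 mg).
Take 2 servings of sweet potato: +70.0 mg vitamin C for $1.20 (total $2.05, still need 58.0 mg).
Take 2 servings of spinach: +46.0 mg vitamin C for $2.00 (total $4.05, still need 12.0 mg).
Take 2 servings of carrots: +12.0 mg vitamin C for $0.60 (total $4.65, still need 0.0 mg).
Filling from the cheapest source first is optimal under one linear minimum: $4.65.

$4.65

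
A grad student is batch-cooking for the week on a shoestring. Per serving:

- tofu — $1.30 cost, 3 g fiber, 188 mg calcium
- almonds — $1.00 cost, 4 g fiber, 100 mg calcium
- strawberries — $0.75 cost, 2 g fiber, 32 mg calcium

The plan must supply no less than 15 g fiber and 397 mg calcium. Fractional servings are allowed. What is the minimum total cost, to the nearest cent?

At the optimum either one food covers both requirements or two foods hit both targets exactly; no other combination can be cheaper.
tofu only: max(15/3, 397/188) = 5 servings → $6.50.
almonds only: max(15/4, 397/100) = 3.97 servings → $3.97.
strawberries only: max(15/2, 397/32) = 12.41 servings → $9.30.
tofu + almonds with both tight: 0.1947 servings and 3.604 servings → $3.86.
tofu + strawberries with both tight: 1.121 servings and 5.818 servings → $5.82.
almonds + strawberries: intersection lies outside the first quadrant.
Cheapest feasible corner: $3.86.

$3.86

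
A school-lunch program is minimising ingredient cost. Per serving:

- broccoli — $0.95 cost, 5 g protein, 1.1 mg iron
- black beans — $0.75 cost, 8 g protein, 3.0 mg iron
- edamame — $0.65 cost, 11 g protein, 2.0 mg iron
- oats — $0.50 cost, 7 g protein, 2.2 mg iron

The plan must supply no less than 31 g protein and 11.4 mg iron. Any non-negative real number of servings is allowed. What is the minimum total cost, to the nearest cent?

broccoli only: max(31/5, 11.4/1.1) = 10.36 servings → $9.85.
black beans only: max(31/8, 11.4/3.0) = 3.875 servings → $2.91.
edamame only: max(31/11, 11.4/2.0) = 5.7 servings → $3.71.
oats only: max(31/7, 11.4/2.2) = 5.182 servings → $2.59.
broccoli + black beans with both tight: 0.2903 servings and 3.694 servings → $3.05.
broccoli + edamame: intersection lies outside the first quadrant.
broccoli + oats with both targets exact would need a negative amount; discard.
black beans + edamame with both tight: 3.729 servings and 0.1059 servings → $2.87.
black beans + oats with both tight: 3.412 servings and 0.5294 servings → $2.82.
edamame + oats: the both-tight solution has a negative serving — not a feasible corner.
The minimum over all feasible corners is $2.59.

$2.59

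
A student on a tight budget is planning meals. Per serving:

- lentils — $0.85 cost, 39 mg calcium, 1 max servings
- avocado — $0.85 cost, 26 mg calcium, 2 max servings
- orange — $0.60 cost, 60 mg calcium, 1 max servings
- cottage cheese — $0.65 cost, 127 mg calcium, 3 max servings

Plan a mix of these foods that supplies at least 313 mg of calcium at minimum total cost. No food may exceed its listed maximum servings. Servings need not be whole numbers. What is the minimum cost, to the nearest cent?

$1.60

Cost per mg of calcium: cottage cheese $0.0051, orange $0.0100, lentils $0.0218, avocado $0.0327.
Take 2.465 servings of cottage cheese: +313.0 mg calcium for $1.60 (total $1.60, still need 0.0 mg).
Filling from the cheapest source first is optimal under one linear minimum: $1.60.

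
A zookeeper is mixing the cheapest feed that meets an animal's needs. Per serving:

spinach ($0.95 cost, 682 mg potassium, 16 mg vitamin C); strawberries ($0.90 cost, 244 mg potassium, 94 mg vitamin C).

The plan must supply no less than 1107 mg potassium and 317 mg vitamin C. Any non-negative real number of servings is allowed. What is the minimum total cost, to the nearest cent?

With two linear requirements the optimum uses one or two foods; enumerate the corners.
spinach only: max(1107/682, 317/16) = 19.81 servings → $18.82.
strawberries only: max(1107/244, 317/94) = 4.537 servings → $4.08.
spinach + strawberries with both tight: 0.4437 servings and 3.297 servings → $3.39.
The minimum over all feasible corners is $3.39.

$3.39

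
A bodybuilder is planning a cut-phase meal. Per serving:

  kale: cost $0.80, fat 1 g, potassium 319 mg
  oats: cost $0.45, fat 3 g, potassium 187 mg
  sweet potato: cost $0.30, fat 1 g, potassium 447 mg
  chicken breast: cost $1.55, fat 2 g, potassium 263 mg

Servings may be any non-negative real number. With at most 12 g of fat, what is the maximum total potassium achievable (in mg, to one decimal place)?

Potassium per g fat: sweet potato 447, kale 319, chicken breast 131.5, oats 62.33.
With no serving limits, spend the whole fat allowance on sweet potato: 12 g / 1 g × 447 mg = 5364.0 mg.

5364.0 mg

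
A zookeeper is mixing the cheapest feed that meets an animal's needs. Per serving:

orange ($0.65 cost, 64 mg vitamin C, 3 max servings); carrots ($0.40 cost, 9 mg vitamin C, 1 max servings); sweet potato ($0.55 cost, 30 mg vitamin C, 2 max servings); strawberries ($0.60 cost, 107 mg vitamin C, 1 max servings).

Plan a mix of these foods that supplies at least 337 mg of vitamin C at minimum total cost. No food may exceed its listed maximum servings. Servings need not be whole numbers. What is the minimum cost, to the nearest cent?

$3.25

Cost per mg of vitamin C: strawberries $0.0056, orange $0.0102, sweet potato $0.0183, carrots $0.0444.
Take 1 serving of strawberries: +107.0 mg vitamin C for $0.60 (total $0.60, still need 230.0 mg).
Take 3 servings of orange: +192.0 mg vitamin C for $1.95 (total $2.55, still need 38.0 mg).
Take 1.267 servings of sweet potato: +38.0 mg vitamin C for $0.70 (total $3.25, still need 0.0 mg).
Filling from the cheapest source first is optimal under one linear minimum: $3.25.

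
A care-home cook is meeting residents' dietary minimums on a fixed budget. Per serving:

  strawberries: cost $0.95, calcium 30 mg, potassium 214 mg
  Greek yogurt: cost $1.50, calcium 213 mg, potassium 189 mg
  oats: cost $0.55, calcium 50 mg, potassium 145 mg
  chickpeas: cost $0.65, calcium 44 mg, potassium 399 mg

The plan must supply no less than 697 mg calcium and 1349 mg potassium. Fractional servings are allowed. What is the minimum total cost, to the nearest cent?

strawberries only: max(697/30, 1349/214) = 23.23 servings → $22.07.
Greek yogurt only: max(697/213, 1349/189) = 7.138 servings → $10.71.
oats only: max(697/50, 1349/145) = 13.94 servings → $7.67.
chickpeas only: max(697/44, 1349/399) = 15.84 servings → $10.30.
strawberries + Greek yogurt with both tight: 3.899 servings and 2.723 servings → $7.79.
strawberries + oats: the both-tight solution has a negative serving — not a feasible corner.
strawberries + chickpeas with both targets exact would need a negative amount; discard.
Greek yogurt + oats with both tight: 1.568 servings and 7.259 servings → $6.34.
Greek yogurt + chickpeas with both tight: 2.853 servings and 2.03 servings → $5.60.
oats + chickpeas: intersection lies outside the first quadrant.
So the least-cost plan costs $5.60.

$5.60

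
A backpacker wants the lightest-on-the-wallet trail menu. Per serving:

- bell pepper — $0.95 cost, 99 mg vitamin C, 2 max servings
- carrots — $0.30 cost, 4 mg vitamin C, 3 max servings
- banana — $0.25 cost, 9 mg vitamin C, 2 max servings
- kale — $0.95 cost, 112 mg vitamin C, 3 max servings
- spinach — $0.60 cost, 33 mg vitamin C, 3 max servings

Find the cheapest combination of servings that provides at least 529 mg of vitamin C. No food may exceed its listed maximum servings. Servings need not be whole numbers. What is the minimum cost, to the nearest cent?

$4.70

Cost per mg of vitamin C: kale $0.0085, bell pepper $0.0096, spinach $0.0182, banana $0.0278, carrots $0.0750.
Take 3 servings of kale: +336.0 mg vitamin C for $2.85 (total $2.85, still need 193.0 mg).
Take 1.949 servings of bell pepper: +193.0 mg vitamin C for $1.85 (total $4.70, still need 0.0 mg).
Filling from the cheapest source first is optimal under one linear minimum: $4.70.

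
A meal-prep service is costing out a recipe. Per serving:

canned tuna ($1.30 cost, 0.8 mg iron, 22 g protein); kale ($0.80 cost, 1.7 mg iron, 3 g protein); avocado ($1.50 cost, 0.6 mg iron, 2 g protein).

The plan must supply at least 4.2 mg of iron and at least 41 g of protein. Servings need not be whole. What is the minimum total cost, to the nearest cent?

Check every corner: each single food scaled to meet both minima, and each pair solved so both constraints bind.
canned tuna only: max(4.2/0.8, 41/22) = 5.25 servings → $6.83.
kale only: max(4.2/1.7, 41/3) = 13.67 servings → $10.93.
avocado only: max(4.2/0.6, 41/2) = 20.5 servings → $30.75.
canned tuna + kale with both tight: 1.631 servings and 1.703 servings → $3.48.
canned tuna + avocado with both tight: 1.397 servings and 5.138 servings → $9.52.
kale + avocado: intersection lies outside the first quadrant.
The minimum over all feasible corners is $3.48.

$3.48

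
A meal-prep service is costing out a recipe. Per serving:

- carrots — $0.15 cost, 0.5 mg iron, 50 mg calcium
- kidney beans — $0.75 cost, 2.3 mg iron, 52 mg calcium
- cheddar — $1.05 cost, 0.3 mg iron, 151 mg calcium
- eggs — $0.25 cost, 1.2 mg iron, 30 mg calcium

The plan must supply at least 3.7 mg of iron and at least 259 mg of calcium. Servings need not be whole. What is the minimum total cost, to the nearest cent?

$0.97

Two binding constraints pin down two serving amounts, so the optimal mix uses at most two foods. The candidates are each food alone (scaled to the tighter of iron/calcium) and each pair with both constraints tight.
carrots only: max(3.7/0.5, 259/50) = 7.4 servings → $1.11.
kidney beans only: max(3.7/2.3, 259/52) = 4.981 servings → $3.74.
cheddar only: max(3.7/0.3, 259/151) = 12.33 servings → $12.95.
eggs only: max(3.7/1.2, 259/30) = 8.633 servings → $2.16.
carrots + kidney beans with both tight: 4.531 servings and 0.6236 servings → $1.15.
carrots + cheddar with both targets exact would need a negative amount; discard.
carrots + eggs with both tight: 4.44 servings and 1.233 servings → $0.97.
kidney beans + cheddar with both tight: 1.45 servings and 1.216 servings → $2.36.
kidney beans + eggs with both targets exact would need a negative amount; discard.
cheddar + eggs with both tight: 1.16 servings and 2.793 servings → $1.92.
So the least-cost plan costs $0.97.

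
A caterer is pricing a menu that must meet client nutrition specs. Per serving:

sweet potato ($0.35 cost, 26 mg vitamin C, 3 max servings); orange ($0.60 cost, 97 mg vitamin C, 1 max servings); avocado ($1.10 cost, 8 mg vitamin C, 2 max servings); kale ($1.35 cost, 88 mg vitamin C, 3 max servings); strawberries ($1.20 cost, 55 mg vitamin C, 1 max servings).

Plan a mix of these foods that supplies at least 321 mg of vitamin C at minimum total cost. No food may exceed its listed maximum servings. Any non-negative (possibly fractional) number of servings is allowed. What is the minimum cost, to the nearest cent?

$3.89

Cost per mg of vitamin C: orange $0.0062, sweet potato $0.0135, kale $0.0153, strawberries $0.0218, avocado $0.1375.
Take 1 serving of orange: +97.0 mg vitamin C for $0.60 (total $0.60, still need 224.0 mg).
Take 3 servings of sweet potato: +78.0 mg vitamin C for $1.05 (total $1.65, still need 146.0 mg).
Take 1.659 servings of kale: +146.0 mg vitamin C for $2.24 (total $3.89, still need 0.0 mg).
Greedy by cheapest-per-mg is optimal for a single linear constraint, so the minimum cost is $3.89.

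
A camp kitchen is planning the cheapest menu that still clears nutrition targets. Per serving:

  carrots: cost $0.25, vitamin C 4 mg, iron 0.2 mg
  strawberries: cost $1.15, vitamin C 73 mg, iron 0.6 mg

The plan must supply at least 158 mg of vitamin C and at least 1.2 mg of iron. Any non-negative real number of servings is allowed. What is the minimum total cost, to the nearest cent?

A basic optimal solution has at most two foods positive. Try each food alone and each pair with both targets met exactly.
carrots only: max(158/4, 1.2/0.2) = 39.5 servings → $9.88.
strawberries only: max(158/73, 1.2/0.6) = 2.164 servings → $2.49.
carrots + strawberries: intersection lies outside the first quadrant.
So the least-cost plan costs $2.49.

$2.49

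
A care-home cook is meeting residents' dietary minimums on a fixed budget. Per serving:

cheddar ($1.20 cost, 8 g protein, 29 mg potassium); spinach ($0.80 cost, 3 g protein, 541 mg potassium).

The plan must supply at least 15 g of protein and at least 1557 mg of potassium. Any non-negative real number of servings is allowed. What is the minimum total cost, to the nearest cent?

$3.24

cheddar only: max(15/8, 1557/29) = 53.69 servings → $64.43.
spinach only: max(15/3, 1557/541) = 5 servings → $4.00.
cheddar + spinach with both tight: 0.8121 servings and 2.834 servings → $3.24.
Cheapest feasible corner: $3.24.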